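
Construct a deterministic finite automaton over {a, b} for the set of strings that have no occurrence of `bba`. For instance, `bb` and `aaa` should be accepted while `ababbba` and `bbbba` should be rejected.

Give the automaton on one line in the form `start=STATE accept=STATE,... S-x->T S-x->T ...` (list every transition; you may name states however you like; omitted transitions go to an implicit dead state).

Track partial matches of the forbidden pattern `bba`. State q3 is a dead state reached once `bba` has occurred; every other state accepts. q0 means no part of `bba` is currently matched.
        a   b  
>* q0   q0  q1 
 * q1   q0  q2 
 * q2   q3  q2 
   q3   q3  q3 
(> = start, * = accepting)

start=q0 accept=q0,q1,q2 q0-a->q0 q0-b->q1 q1-a->q0 q1-b->q2 q2-a->q3 q2-b->q2 q3-a->q3 q3-b->q3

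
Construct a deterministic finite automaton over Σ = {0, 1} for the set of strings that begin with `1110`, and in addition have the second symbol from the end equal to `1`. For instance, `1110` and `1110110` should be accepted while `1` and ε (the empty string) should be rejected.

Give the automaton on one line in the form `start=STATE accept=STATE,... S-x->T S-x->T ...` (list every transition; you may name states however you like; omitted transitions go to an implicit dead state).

Build one automaton per condition and run them in lockstep. One (6 states) tracks whether the input so far still matches the prefix `1110`; the other (7 states) tracks the last 2 symbols read. Each combined state is a pair, one component from each; accept when both components accept. After merging equivalent states the machine shrinks.
With 9 states:
        0   1  
>  q0   q1  q2 
   q1   q1  q1 
   q2   q1  q3 
   q3   q1  q4 
   q4   q5  q1 
 * q5   q6  q7 
   q6   q6  q7 
   q7   q5  q8 
 * q8   q5  q8 
(> = start, * = accepting)

start=q0 accept=q5,q8 q0-0->q1 q0-1->q2 q1-0->q1 q1-1->q1 q2-0->q1 q2-1->q3 q3-0->q1 q3-1->q4 q4-0->q5 q4-1->q1 q5-0->q6 q5-1->q7 q6-0->q6 q6-1->q7 q7-0->q5 q7-1->q8 q8-0->q5 q8-1->q8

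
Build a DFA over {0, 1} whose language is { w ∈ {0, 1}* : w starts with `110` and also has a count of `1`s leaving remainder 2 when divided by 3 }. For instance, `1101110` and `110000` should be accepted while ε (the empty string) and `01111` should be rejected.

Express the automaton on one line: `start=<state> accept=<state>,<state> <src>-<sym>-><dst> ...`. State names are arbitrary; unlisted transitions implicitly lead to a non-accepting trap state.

start=q0 accept=q6 q0-0->q1 q0-1->q2 q1-0->q1 q1-1->q3 q2-0->q3 q2-1->q4 q3-0->q3 q3-1->q5 q4-0->q6 q4-1->q1 q5-0->q5 q5-1->q1 q6-0->q6 q6-1->q7 q7-0->q7 q7-1->q8 q8-0->q8 q8-1->q6

Run two small machines in parallel and take their product. The first has 5 states tracking whether the input so far still matches the prefix `110`; the second has 3 states tracking the count of `1`s modulo 3. A product state is a pair (one from each), accepting exactly when both do.
9 states suffice.
        0   1  
>  q0   q1  q2 
   q1   q1  q3 
   q2   q3  q4 
   q3   q3  q5 
   q4   q6  q1 
   q5   q5  q1 
 * q6   q6  q7 
   q7   q7  q8 
   q8   q8  q6 
(> = start, * = accepting)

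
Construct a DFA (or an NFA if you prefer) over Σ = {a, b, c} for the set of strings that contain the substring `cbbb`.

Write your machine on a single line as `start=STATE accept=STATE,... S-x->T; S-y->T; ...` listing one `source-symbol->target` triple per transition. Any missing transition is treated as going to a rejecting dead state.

States q0..q3 record the length of the longest prefix of `cbbb` that matches the current input suffix. Reaching q4 means `cbbb` has been seen, and we stay there forever. Accept from q4.
A 5-state machine:
        a   b   c  
>  q0   q0  q0  q1 
   q1   q0  q2  q1 
   q2   q0  q3  q1 
   q3   q0  q4  q1 
 * q4   q4  q4  q4 
(> = start, * = accepting)

start=q0; accept=q4; q0-a->q0; q0-b->q0; q0-c->q1; q1-a->q0; q1-b->q2; q1-c->q1; q2-a->q0; q2-b->q3; q2-c->q1; q3-a->q0; q3-b->q4; q3-c->q1; q4-a->q4; q4-b->q4; q4-c->q4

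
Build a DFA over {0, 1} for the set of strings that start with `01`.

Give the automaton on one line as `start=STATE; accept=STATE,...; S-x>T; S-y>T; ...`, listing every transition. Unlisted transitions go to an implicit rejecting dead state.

Check the first 2 symbols one by one: A through B record how many have matched `01` so far; any wrong symbol goes to the dead state D. After all 2 match we enter the accepting sink C.
       0  1 
>  A   B  D 
   B   D  C 
 * C   C  C 
   D   D  D 
(> = start, * = accepting)

start=A; accept=C; A-0>B; A-1>D; B-0>D; B-1>C; C-0>C; C-1>C; D-0>D; D-1>D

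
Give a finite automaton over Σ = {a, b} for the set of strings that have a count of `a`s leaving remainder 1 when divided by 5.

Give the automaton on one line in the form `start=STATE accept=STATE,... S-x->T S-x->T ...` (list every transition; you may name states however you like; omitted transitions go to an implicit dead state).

start=S0 accept=S1 S0-a->S1 S0-b->S0 S1-a->S2 S1-b->S1 S2-a->S3 S2-b->S2 S3-a->S4 S3-b->S3 S4-a->S0 S4-b->S4

Keep the running count of `a`s modulo 5: each `a` advances along the cycle S0 → S1 → S2 → S3 → S4 → S0 while other symbols loop. Accept at S1.
        a   b  
>  S0   S1  S0 
 * S1   S2  S1 
   S2   S3  S2 
   S3   S4  S3 
   S4   S0  S4 
(> = start, * = accepting)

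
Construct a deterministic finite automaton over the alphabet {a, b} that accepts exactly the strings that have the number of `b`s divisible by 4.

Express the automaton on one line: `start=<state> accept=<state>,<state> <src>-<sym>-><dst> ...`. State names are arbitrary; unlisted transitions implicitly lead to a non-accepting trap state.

start=S0 accept=S0 S0-a->S0 S0-b->S1 S1-a->S1 S1-b->S2 S2-a->S2 S2-b->S3 S3-a->S3 S3-b->S0

Keep the running count of `b`s modulo 4: each `b` advances along the cycle S0 → S1 → S2 → S3 → S0 while other symbols loop. Accept at S0.
A 4-state machine:
        a   b  
>* S0   S0  S1 
   S1   S1  S2 
   S2   S2  S3 
   S3   S3  S0 
(> = start, * = accepting)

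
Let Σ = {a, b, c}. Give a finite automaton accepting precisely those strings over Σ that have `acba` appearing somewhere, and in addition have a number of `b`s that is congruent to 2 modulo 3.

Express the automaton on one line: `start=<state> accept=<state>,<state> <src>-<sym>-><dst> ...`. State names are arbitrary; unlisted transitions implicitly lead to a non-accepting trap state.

Build one automaton per condition and run them in lockstep. One (5 states) tracks whether and how much of `acba` has been seen; the other (3 states) tracks the count of `b`s modulo 3. Each combined state is a pair, one component from each; accept when both components accept.
15 states suffice.
          a    b    c  
>  q0     q1   q2   q0 
   q1     q1   q2   q3 
   q2     q4   q5   q2 
   q3     q1   q6   q0 
   q4     q4   q5   q7 
   q5     q8   q0   q5 
   q6     q9   q5   q2 
   q7     q4  q10   q2 
   q8     q8   q0  q11 
   q9     q9  q12   q9 
   q10   q12   q0   q5 
   q11    q8  q13   q5 
 * q12   q12  q14  q12 
   q13   q14   q2   q0 
   q14   q14   q9  q14 
(> = start, * = accepting)

start=q0 accept=q12 q0-a->q1 q0-b->q2 q0-c->q0 q1-a->q1 q1-b->q2 q1-c->q3 q2-a->q4 q2-b->q5 q2-c->q2 q3-a->q1 q3-b->q6 q3-c->q0 q4-a->q4 q4-b->q5 q4-c->q7 q5-a->q8 q5-b->q0 q5-c->q5 q6-a->q9 q6-b->q5 q6-c->q2 q7-a->q4 q7-b->q10 q7-c->q2 q8-a->q8 q8-b->q0 q8-c->q11 q9-a->q9 q9-b->q12 q9-c->q9 q10-a->q12 q10-b->q0 q10-c->q5 q11-a->q8 q11-b->q13 q11-c->q5 q12-a->q12 q12-b->q14 q12-c->q12 q13-a->q14 q13-b->q2 q13-c->q0 q14-a->q14 q14-b->q9 q14-c->q14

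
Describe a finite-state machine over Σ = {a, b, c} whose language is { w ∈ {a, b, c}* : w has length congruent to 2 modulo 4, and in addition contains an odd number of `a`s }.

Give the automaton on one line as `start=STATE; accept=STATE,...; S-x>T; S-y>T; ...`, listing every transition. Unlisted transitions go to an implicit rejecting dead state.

start=q0; accept=q4; q0-a>q1; q0-b>q2; q0-c>q2; q1-a>q3; q1-b>q4; q1-c>q4; q2-a>q4; q2-b>q3; q2-c>q3; q3-a>q5; q3-b>q6; q3-c>q6; q4-a>q6; q4-b>q5; q4-c>q5; q5-a>q0; q5-b>q7; q5-c>q7; q6-a>q7; q6-b>q0; q6-c>q0; q7-a>q2; q7-b>q1; q7-c>q1

Run two small machines in parallel and take their product. One (4 states) tracks the input length modulo 4; the other (2 states) tracks the count of `a`s modulo 2. Each combined state is a pair, one component from each; accept when both components accept.
With 8 states:
        a   b   c  
>  q0   q1  q2  q2 
   q1   q3  q4  q4 
   q2   q4  q3  q3 
   q3   q5  q6  q6 
 * q4   q6  q5  q5 
   q5   q0  q7  q7 
   q6   q7  q0  q0 
   q7   q2  q1  q1 
(> = start, * = accepting)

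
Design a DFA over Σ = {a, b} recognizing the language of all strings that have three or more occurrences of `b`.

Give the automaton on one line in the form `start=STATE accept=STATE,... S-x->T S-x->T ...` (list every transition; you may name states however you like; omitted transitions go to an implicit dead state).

Only the number of `b`s matters, and only up to 4. Make a chain s0 → s1 → s2 → s3 → s4 advanced by each `b` (with s4 absorbing); every other symbol self-loops. The accepting set is {s3, s4}.
        a   b  
>  s0   s0  s1 
   s1   s1  s2 
   s2   s2  s3 
 * s3   s3  s4 
 * s4   s4  s4 
(> = start, * = accepting)

start=s0 accept=s3,s4 s0-a->s0 s0-b->s1 s1-a->s1 s1-b->s2 s2-a->s2 s2-b->s3 s3-a->s3 s3-b->s4 s4-a->s4 s4-b->s4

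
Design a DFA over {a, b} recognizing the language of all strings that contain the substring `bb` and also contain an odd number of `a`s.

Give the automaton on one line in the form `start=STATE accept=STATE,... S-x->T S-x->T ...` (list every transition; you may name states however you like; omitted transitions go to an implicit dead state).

Handle the two conditions separately and then intersect. The first has 3 states tracking whether and how much of `bb` has been seen; the second has 2 states tracking the count of `a`s modulo 2. A product state is a pair (one from each), accepting exactly when both do.
A 6-state machine:
        a   b  
>  q0   q1  q2 
   q1   q0  q3 
   q2   q1  q4 
   q3   q0  q5 
   q4   q5  q4 
 * q5   q4  q5 
(> = start, * = accepting)

start=q0 accept=q5 q0-a->q1 q0-b->q2 q1-a->q0 q1-b->q3 q2-a->q1 q2-b->q4 q3-a->q0 q3-b->q5 q4-a->q5 q4-b->q4 q5-a->q4 q5-b->q5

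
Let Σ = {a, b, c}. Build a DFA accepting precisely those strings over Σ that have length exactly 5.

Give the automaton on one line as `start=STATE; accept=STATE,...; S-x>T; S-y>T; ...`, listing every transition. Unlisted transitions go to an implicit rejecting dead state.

We only need to distinguish lengths 0, 1, …, 5, and '>5'. Chain S0 → S1 → S2 → S3 → S4 → S5 → S6 on every symbol, with S6 looping. Accepting states: {S5}.
With 7 states:
        a   b   c  
>  S0   S1  S1  S1 
   S1   S2  S2  S2 
   S2   S3  S3  S3 
   S3   S4  S4  S4 
   S4   S5  S5  S5 
 * S5   S6  S6  S6 
   S6   S6  S6  S6 
(> = start, * = accepting)

start=S0; accept=S5; S0-a>S1; S0-b>S1; S0-c>S1; S1-a>S2; S1-b>S2; S1-c>S2; S2-a>S3; S2-b>S3; S2-c>S3; S3-a>S4; S3-b>S4; S3-c>S4; S4-a>S5; S4-b>S5; S4-c>S5; S5-a>S6; S5-b>S6; S5-c>S6; S6-a>S6; S6-b>S6; S6-c>S6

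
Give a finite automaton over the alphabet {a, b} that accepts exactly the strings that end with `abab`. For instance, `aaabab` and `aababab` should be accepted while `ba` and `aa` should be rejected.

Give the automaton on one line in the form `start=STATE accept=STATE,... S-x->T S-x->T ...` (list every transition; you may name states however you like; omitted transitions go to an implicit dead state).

start=S0 accept=S4 S0-a->S1 S0-b->S0 S1-a->S1 S1-b->S2 S2-a->S3 S2-b->S0 S3-a->S1 S3-b->S4 S4-a->S3 S4-b->S0

Let each state record the length of the longest suffix of the input read so far that is also a prefix of `abab`. S1 means the last symbol is `a`; S2 means the last 2 symbols are `ab`; S3 means the last 3 symbols are `aba`; S4 means the last 4 symbols are `abab`. Accept only at S4, where the string currently ends in `abab`.
5 states suffice.
        a   b  
>  S0   S1  S0 
   S1   S1  S2 
   S2   S3  S0 
   S3   S1  S4 
 * S4   S3  S0 
(> = start, * = accepting)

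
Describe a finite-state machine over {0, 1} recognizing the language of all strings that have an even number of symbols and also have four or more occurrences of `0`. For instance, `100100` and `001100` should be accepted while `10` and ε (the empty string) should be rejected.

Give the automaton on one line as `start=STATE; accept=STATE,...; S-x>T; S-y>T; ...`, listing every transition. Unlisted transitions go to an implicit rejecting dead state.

Run two small machines in parallel and take their product. One (2 states) tracks the input length modulo 2; the other (6 states) tracks the count of `0`s, saturating at 5. Each combined state is a pair, one component from each; accept when both components accept. Equivalent product states are then merged.
       0  1 
>  A   B  C 
   B   D  E 
   C   E  A 
   D   F  G 
   E   G  B 
   F   H  I 
   G   I  D 
 * H   J  J 
   I   J  F 
   J   H  H 
(> = start, * = accepting)

start=A; accept=H; A-0>B; A-1>C; B-0>D; B-1>E; C-0>E; C-1>A; D-0>F; D-1>G; E-0>G; E-1>B; F-0>H; F-1>I; G-0>I; G-1>D; H-0>J; H-1>J; I-0>J; I-1>F; J-0>H; J-1>H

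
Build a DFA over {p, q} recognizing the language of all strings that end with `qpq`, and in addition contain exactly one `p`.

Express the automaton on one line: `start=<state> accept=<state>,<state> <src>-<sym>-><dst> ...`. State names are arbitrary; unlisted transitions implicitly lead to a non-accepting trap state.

start=A accept=I A-p->B A-q->C B-p->D B-q->E C-p->F C-q->C D-p->D D-q->G E-p->H E-q->E F-p->D F-q->I G-p->H G-q->G H-p->D H-q->J I-p->H I-q->E J-p->H J-q->G

Build one automaton per condition and run them in lockstep. The first has 4 states tracking how much of the suffix `qpq` has currently been matched; the second has 3 states tracking the count of `p`s, saturating at 2. A product state is a pair (one from each), accepting exactly when both do.
A 10-state machine:
       p  q 
>  A   B  C 
   B   D  E 
   C   F  C 
   D   D  G 
   E   H  E 
   F   D  I 
   G   H  G 
   H   D  J 
 * I   H  E 
   J   H  G 
(> = start, * = accepting)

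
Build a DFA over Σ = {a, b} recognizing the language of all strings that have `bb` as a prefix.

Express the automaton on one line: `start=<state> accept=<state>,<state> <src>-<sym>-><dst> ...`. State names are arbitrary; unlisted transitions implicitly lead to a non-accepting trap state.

Walk along `bb` while the input agrees: from q0 take `b` to q1, and so on. Any deviation drops to the rejecting sink q3. Once q2 is reached the prefix is confirmed and every continuation is accepted.
4 states suffice.
        a   b  
>  q0   q3  q1 
   q1   q3  q2 
 * q2   q2  q2 
   q3   q3  q3 
(> = start, * = accepting)

start=q0 accept=q2 q0-a->q3 q0-b->q1 q1-a->q3 q1-b->q2 q2-a->q2 q2-b->q2 q3-a->q3 q3-b->q3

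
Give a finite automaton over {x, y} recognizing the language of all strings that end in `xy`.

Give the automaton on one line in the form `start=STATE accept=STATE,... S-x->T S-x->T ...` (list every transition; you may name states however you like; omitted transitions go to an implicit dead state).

start=q0 accept=q2 q0-x->q1 q0-y->q0 q1-x->q1 q1-y->q2 q2-x->q1 q2-y->q0

Remember how much of `xy` the current input suffix matches. State q0 means no match yet; q1 means the last symbol is `x`; q2 means the last 2 symbols are `xy`. Only q2 accepts. On a mismatch, fall back to the longest proper suffix that is still a prefix of `xy`.
        x   y  
>  q0   q1  q0 
   q1   q1  q2 
 * q2   q1  q0 
(> = start, * = accepting)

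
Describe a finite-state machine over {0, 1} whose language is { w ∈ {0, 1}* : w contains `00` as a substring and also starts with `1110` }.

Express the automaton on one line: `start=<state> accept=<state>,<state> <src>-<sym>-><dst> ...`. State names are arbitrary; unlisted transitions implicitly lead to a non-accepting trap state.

start=q0 accept=q6 q0-0->q1 q0-1->q2 q1-0->q1 q1-1->q1 q2-0->q1 q2-1->q3 q3-0->q1 q3-1->q4 q4-0->q5 q4-1->q1 q5-0->q6 q5-1->q7 q6-0->q6 q6-1->q6 q7-0->q5 q7-1->q7

Handle the two conditions separately and then intersect. The first has 3 states tracking whether and how much of `00` has been seen; the second has 6 states tracking whether the input so far still matches the prefix `1110`. A product state is a pair (one from each), accepting exactly when both do. Minimizing collapses redundant product states.
8 states suffice.
        0   1  
>  q0   q1  q2 
   q1   q1  q1 
   q2   q1  q3 
   q3   q1  q4 
   q4   q5  q1 
   q5   q6  q7 
 * q6   q6  q6 
   q7   q5  q7 
(> = start, * = accepting)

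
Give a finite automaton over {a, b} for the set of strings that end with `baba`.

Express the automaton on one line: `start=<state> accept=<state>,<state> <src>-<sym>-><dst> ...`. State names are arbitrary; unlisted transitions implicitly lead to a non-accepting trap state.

start=S0 accept=S4 S0-a->S0 S0-b->S1 S1-a->S2 S1-b->S1 S2-a->S0 S2-b->S3 S3-a->S4 S3-b->S1 S4-a->S0 S4-b->S3

Remember how much of `baba` the current input suffix matches. State S0 means no match yet; S1 means the last symbol is `b`; S2 means the last 2 symbols are `ba`; S3 means the last 3 symbols are `bab`; S4 means the last 4 symbols are `baba`. Only S4 accepts. On a mismatch, fall back to the longest proper suffix that is still a prefix of `baba`.
With 5 states:
        a   b  
>  S0   S0  S1 
   S1   S2  S1 
   S2   S0  S3 
   S3   S4  S1 
 * S4   S0  S3 
(> = start, * = accepting)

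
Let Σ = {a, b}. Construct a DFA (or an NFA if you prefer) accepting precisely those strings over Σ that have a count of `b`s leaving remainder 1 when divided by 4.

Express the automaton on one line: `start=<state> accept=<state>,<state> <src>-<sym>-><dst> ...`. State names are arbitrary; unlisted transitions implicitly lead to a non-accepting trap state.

start=q0 accept=q1 q0-a->q0 q0-b->q1 q1-a->q1 q1-b->q2 q2-a->q2 q2-b->q3 q3-a->q3 q3-b->q0

The only thing that matters is how many `b`s have appeared, reduced mod 4. Use one state per residue: q0 for 0, …, q3 for 3. Reading `b` moves to the next residue; anything else stays put. q1 is accepting.
        a   b  
>  q0   q0  q1 
 * q1   q1  q2 
   q2   q2  q3 
   q3   q3  q0 
(> = start, * = accepting)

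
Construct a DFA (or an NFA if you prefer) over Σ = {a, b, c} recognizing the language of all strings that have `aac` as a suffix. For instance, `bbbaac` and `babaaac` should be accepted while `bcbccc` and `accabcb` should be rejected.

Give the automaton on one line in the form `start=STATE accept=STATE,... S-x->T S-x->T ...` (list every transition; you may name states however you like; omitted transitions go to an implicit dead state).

Let each state record the length of the longest suffix of the input read so far that is also a prefix of `aac`. S1 means the last symbol is `a`; S2 means the last 2 symbols are `aa`; S3 means the last 3 symbols are `aac`. Accept only at S3, where the string currently ends in `aac`.
        a   b   c  
>  S0   S1  S0  S0 
   S1   S2  S0  S0 
   S2   S2  S0  S3 
 * S3   S1  S0  S0 
(> = start, * = accepting)

start=S0 accept=S3 S0-a->S1 S0-b->S0 S0-c->S0 S1-a->S2 S1-b->S0 S1-c->S0 S2-a->S2 S2-b->S0 S2-c->S3 S3-a->S1 S3-b->S0 S3-c->S0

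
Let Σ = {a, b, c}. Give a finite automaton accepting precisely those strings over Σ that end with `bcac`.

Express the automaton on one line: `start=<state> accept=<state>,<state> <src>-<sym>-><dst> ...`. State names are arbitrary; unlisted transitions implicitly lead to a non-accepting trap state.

start=q0 accept=q4 q0-a->q0 q0-b->q1 q0-c->q0 q1-a->q0 q1-b->q1 q1-c->q2 q2-a->q3 q2-b->q1 q2-c->q0 q3-a->q0 q3-b->q1 q3-c->q4 q4-a->q0 q4-b->q1 q4-c->q0

Remember how much of `bcac` the current input suffix matches. State q0 means no match yet; q1 means the last symbol is `b`; q2 means the last 2 symbols are `bc`; q3 means the last 3 symbols are `bca`; q4 means the last 4 symbols are `bcac`. Only q4 accepts. On a mismatch, fall back to the longest proper suffix that is still a prefix of `bcac`.
5 states suffice.
        a   b   c  
>  q0   q0  q1  q0 
   q1   q0  q1  q2 
   q2   q3  q1  q0 
   q3   q0  q1  q4 
 * q4   q0  q1  q0 
(> = start, * = accepting)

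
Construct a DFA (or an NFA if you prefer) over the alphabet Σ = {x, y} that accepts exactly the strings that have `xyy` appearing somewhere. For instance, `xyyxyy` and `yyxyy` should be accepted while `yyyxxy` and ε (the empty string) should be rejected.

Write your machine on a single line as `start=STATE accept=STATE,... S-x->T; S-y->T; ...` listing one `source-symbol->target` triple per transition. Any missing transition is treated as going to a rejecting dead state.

Track how much of `xyy` has been matched so far: state S0 is no progress, S3 is the absorbing accept state reached once `xyy` has occurred. Intermediate states record partial matches; on a mismatch, fall back to the longest reusable overlap.
With 4 states:
        x   y  
>  S0   S1  S0 
   S1   S1  S2 
   S2   S1  S3 
 * S3   S3  S3 
(> = start, * = accepting)

start=S0; accept=S3; S0-x->S1; S0-y->S0; S1-x->S1; S1-y->S2; S2-x->S1; S2-y->S3; S3-x->S3; S3-y->S3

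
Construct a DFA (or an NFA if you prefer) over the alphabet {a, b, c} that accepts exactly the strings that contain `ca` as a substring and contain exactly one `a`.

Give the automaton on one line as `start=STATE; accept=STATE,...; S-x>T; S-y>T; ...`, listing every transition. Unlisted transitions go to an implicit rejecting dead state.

start=q0; accept=q3; q0-a>q1; q0-b>q0; q0-c>q2; q1-a>q1; q1-b>q1; q1-c>q1; q2-a>q3; q2-b>q0; q2-c>q2; q3-a>q1; q3-b>q3; q3-c>q3

Build one automaton per condition and run them in lockstep. One (3 states) tracks whether and how much of `ca` has been seen; the other (3 states) tracks the count of `a`s, saturating at 2. Each combined state is a pair, one component from each; accept when both components accept. Minimizing collapses redundant product states.
A 4-state machine:
        a   b   c  
>  q0   q1  q0  q2 
   q1   q1  q1  q1 
   q2   q3  q0  q2 
 * q3   q1  q3  q3 
(> = start, * = accepting)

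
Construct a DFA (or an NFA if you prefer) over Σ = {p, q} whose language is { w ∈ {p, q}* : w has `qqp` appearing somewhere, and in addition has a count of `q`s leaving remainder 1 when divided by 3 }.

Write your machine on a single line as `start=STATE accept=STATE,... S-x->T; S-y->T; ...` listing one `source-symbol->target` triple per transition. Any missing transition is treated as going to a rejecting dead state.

start=s0; accept=s11; s0-p->s0; s0-q->s1; s1-p->s2; s1-q->s3; s2-p->s2; s2-q->s4; s3-p->s5; s3-q->s6; s4-p->s7; s4-q->s6; s5-p->s5; s5-q->s8; s6-p->s8; s6-q->s9; s7-p->s7; s7-q->s10; s8-p->s8; s8-q->s11; s9-p->s11; s9-q->s3; s10-p->s0; s10-q->s9; s11-p->s11; s11-q->s5

Build one automaton per condition and run them in lockstep. The first has 4 states tracking whether and how much of `qqp` has been seen; the second has 3 states tracking the count of `q`s modulo 3. A product state is a pair (one from each), accepting exactly when both do.
12 states suffice.
          p    q  
>  s0     s0   s1 
   s1     s2   s3 
   s2     s2   s4 
   s3     s5   s6 
   s4     s7   s6 
   s5     s5   s8 
   s6     s8   s9 
   s7     s7  s10 
   s8     s8  s11 
   s9    s11   s3 
   s10    s0   s9 
 * s11   s11   s5 
(> = start, * = accepting)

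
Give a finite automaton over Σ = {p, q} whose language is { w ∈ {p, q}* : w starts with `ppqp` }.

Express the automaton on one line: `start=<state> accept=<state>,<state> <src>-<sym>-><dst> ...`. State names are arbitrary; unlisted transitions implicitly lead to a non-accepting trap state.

start=A accept=E A-p->B A-q->F B-p->C B-q->F C-p->F C-q->D D-p->E D-q->F E-p->E E-q->E F-p->F F-q->F

Check the first 4 symbols one by one: A through D record how many have matched `ppqp` so far; any wrong symbol goes to the dead state F. After all 4 match we enter the accepting sink E.
With 6 states:
       p  q 
>  A   B  F 
   B   C  F 
   C   F  D 
   D   E  F 
 * E   E  E 
   F   F  F 
(> = start, * = accepting)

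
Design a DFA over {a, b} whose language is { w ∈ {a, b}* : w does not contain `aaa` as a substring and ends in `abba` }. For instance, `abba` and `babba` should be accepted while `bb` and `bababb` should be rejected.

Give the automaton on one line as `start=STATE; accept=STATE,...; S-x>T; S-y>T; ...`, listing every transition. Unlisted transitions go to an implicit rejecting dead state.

Handle the two conditions separately and then intersect. One (4 states) tracks partial matches of the forbidden pattern `aaa`; the other (5 states) tracks how much of the suffix `abba` has currently been matched. Each combined state is a pair, one component from each; accept when both components accept. Minimizing collapses redundant product states.
With 7 states:
        a   b  
>  q0   q1  q0 
   q1   q2  q3 
   q2   q4  q3 
   q3   q1  q5 
   q4   q4  q4 
   q5   q6  q0 
 * q6   q2  q3 
(> = start, * = accepting)

start=q0; accept=q6; q0-a>q1; q0-b>q0; q1-a>q2; q1-b>q3; q2-a>q4; q2-b>q3; q3-a>q1; q3-b>q5; q4-a>q4; q4-b>q4; q5-a>q6; q5-b>q0; q6-a>q2; q6-b>q3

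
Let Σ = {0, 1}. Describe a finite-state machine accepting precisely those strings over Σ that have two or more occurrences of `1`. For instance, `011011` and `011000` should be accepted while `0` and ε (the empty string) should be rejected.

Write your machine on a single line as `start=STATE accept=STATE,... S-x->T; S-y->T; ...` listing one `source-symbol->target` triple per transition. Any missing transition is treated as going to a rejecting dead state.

start=q0; accept=q2,q3; q0-0->q0; q0-1->q1; q1-0->q1; q1-1->q2; q2-0->q2; q2-1->q3; q3-0->q3; q3-1->q3

Only the number of `1`s matters, and only up to 3. Make a chain q0 → q1 → q2 → q3 advanced by each `1` (with q3 absorbing); every other symbol self-loops. The accepting set is {q2, q3}.
A 4-state machine:
        0   1  
>  q0   q0  q1 
   q1   q1  q2 
 * q2   q2  q3 
 * q3   q3  q3 
(> = start, * = accepting)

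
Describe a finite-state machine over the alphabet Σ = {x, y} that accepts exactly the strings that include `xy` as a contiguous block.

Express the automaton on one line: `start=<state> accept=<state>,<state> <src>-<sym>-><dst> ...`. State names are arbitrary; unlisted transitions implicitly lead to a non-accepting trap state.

States S0..S1 record the length of the longest prefix of `xy` that matches the current input suffix. Reaching S2 means `xy` has been seen, and we stay there forever. Accept from S2.
        x   y  
>  S0   S1  S0 
   S1   S1  S2 
 * S2   S2  S2 
(> = start, * = accepting)

start=S0 accept=S2 S0-x->S1 S0-y->S0 S1-x->S1 S1-y->S2 S2-x->S2 S2-y->S2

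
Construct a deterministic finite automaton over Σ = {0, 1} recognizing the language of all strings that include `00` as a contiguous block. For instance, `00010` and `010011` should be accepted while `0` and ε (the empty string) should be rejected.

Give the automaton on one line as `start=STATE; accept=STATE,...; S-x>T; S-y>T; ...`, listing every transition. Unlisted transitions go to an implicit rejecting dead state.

States q0..q1 record the length of the longest prefix of `00` that matches the current input suffix. Reaching q2 means `00` has been seen, and we stay there forever. Accept from q2.
3 states suffice.
        0   1  
>  q0   q1  q0 
   q1   q2  q0 
 * q2   q2  q2 
(> = start, * = accepting)

start=q0; accept=q2; q0-0>q1; q0-1>q0; q1-0>q2; q1-1>q0; q2-0>q2; q2-1>q2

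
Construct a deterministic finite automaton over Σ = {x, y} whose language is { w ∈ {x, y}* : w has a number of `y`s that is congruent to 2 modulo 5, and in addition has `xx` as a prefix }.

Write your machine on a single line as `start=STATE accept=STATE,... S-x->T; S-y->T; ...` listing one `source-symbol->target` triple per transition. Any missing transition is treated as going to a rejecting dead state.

start=q0; accept=q5; q0-x->q1; q0-y->q2; q1-x->q3; q1-y->q2; q2-x->q2; q2-y->q2; q3-x->q3; q3-y->q4; q4-x->q4; q4-y->q5; q5-x->q5; q5-y->q6; q6-x->q6; q6-y->q7; q7-x->q7; q7-y->q3

Build one automaton per condition and run them in lockstep. One (5 states) tracks the count of `y`s modulo 5; the other (4 states) tracks whether the input so far still matches the prefix `xx`. Each combined state is a pair, one component from each; accept when both components accept. Minimizing collapses redundant product states.
With 8 states:
        x   y  
>  q0   q1  q2 
   q1   q3  q2 
   q2   q2  q2 
   q3   q3  q4 
   q4   q4  q5 
 * q5   q5  q6 
   q6   q6  q7 
   q7   q7  q3 
(> = start, * = accepting)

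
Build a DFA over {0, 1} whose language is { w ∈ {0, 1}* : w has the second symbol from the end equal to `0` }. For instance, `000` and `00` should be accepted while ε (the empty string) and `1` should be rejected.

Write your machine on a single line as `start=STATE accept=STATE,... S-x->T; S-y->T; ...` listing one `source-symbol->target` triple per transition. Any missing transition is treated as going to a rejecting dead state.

A DFA must remember the last 2 symbols (since which symbol is second-to-last isn't known until the input ends). Use one state per possible window of the last ≤2 symbols; accept from those whose window starts with `0`.
With 7 states:
        0   1  
>  q0   q1  q2 
   q1   q3  q4 
   q2   q5  q6 
 * q3   q3  q4 
 * q4   q5  q6 
   q5   q3  q4 
   q6   q5  q6 
(> = start, * = accepting)

start=q0; accept=q3,q4; q0-0->q1; q0-1->q2; q1-0->q3; q1-1->q4; q2-0->q5; q2-1->q6; q3-0->q3; q3-1->q4; q4-0->q5; q4-1->q6; q5-0->q3; q5-1->q4; q6-0->q5; q6-1->q6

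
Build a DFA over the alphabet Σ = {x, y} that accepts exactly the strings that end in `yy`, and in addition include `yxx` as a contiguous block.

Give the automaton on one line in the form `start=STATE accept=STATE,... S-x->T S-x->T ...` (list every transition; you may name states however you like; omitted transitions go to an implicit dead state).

start=s0 accept=s6 s0-x->s0 s0-y->s1 s1-x->s2 s1-y->s3 s2-x->s4 s2-y->s1 s3-x->s2 s3-y->s3 s4-x->s4 s4-y->s5 s5-x->s4 s5-y->s6 s6-x->s4 s6-y->s6

Handle the two conditions separately and then intersect. The first has 3 states tracking how much of the suffix `yy` has currently been matched; the second has 4 states tracking whether and how much of `yxx` has been seen. A product state is a pair (one from each), accepting exactly when both do.
With 7 states:
        x   y  
>  s0   s0  s1 
   s1   s2  s3 
   s2   s4  s1 
   s3   s2  s3 
   s4   s4  s5 
   s5   s4  s6 
 * s6   s4  s6 
(> = start, * = accepting)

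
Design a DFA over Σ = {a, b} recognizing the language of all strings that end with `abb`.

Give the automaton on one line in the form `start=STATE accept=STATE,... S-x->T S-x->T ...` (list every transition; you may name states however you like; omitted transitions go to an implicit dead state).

start=s0 accept=s3 s0-a->s1 s0-b->s0 s1-a->s1 s1-b->s2 s2-a->s1 s2-b->s3 s3-a->s1 s3-b->s0

Let each state record the length of the longest suffix of the input read so far that is also a prefix of `abb`. s1 means the last symbol is `a`; s2 means the last 2 symbols are `ab`; s3 means the last 3 symbols are `abb`. Accept only at s3, where the string currently ends in `abb`.
4 states suffice.
        a   b  
>  s0   s1  s0 
   s1   s1  s2 
   s2   s1  s3 
 * s3   s1  s0 
(> = start, * = accepting)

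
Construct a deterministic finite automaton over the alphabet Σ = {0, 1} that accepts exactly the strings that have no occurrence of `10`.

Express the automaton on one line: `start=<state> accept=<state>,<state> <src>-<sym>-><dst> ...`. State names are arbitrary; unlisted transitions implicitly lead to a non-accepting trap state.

This is the complement of 'contains `10`'. Use the same substring-matching states — S0 through S2 holding how much of `10` has just been matched — but flip the accepting set: everything except the trap S2 accepts.
With 3 states:
        0   1  
>* S0   S0  S1 
 * S1   S2  S1 
   S2   S2  S2 
(> = start, * = accepting)

start=S0 accept=S0,S1 S0-0->S0 S0-1->S1 S1-0->S2 S1-1->S1 S2-0->S2 S2-1->S2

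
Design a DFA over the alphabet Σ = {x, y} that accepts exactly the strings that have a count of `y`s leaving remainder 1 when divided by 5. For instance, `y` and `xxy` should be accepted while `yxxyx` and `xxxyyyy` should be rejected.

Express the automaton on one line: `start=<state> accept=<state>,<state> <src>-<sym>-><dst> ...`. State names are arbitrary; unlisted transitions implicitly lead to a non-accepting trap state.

start=q0 accept=q1 q0-x->q0 q0-y->q1 q1-x->q1 q1-y->q2 q2-x->q2 q2-y->q3 q3-x->q3 q3-y->q4 q4-x->q4 q4-y->q0

Keep the running count of `y`s modulo 5: each `y` advances along the cycle q0 → q1 → q2 → q3 → q4 → q0 while other symbols loop. Accept at q1.
A 5-state machine:
        x   y  
>  q0   q0  q1 
 * q1   q1  q2 
   q2   q2  q3 
   q3   q3  q4 
   q4   q4  q0 
(> = start, * = accepting)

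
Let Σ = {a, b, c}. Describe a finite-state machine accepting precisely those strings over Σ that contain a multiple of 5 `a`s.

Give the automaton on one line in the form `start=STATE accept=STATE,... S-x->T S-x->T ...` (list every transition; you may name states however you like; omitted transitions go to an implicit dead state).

Keep the running count of `a`s modulo 5: each `a` advances along the cycle S0 → S1 → S2 → S3 → S4 → S0 while other symbols loop. Accept at S0.
5 states suffice.
        a   b   c  
>* S0   S1  S0  S0 
   S1   S2  S1  S1 
   S2   S3  S2  S2 
   S3   S4  S3  S3 
   S4   S0  S4  S4 
(> = start, * = accepting)

start=S0 accept=S0 S0-a->S1 S0-b->S0 S0-c->S0 S1-a->S2 S1-b->S1 S1-c->S1 S2-a->S3 S2-b->S2 S2-c->S2 S3-a->S4 S3-b->S3 S3-c->S3 S4-a->S0 S4-b->S4 S4-c->S4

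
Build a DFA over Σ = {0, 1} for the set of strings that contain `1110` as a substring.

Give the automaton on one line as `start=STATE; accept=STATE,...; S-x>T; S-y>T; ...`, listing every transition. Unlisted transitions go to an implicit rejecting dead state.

start=q0; accept=q4; q0-0>q0; q0-1>q1; q1-0>q0; q1-1>q2; q2-0>q0; q2-1>q3; q3-0>q4; q3-1>q3; q4-0>q4; q4-1>q4

States q0..q3 record the length of the longest prefix of `1110` that matches the current input suffix. Reaching q4 means `1110` has been seen, and we stay there forever. Accept from q4.
A 5-state machine:
        0   1  
>  q0   q0  q1 
   q1   q0  q2 
   q2   q0  q3 
   q3   q4  q3 
 * q4   q4  q4 
(> = start, * = accepting)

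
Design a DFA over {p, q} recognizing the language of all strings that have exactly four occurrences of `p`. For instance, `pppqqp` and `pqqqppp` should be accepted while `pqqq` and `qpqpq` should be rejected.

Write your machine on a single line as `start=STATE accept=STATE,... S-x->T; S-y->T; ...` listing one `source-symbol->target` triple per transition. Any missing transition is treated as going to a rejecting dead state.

Only the number of `p`s matters, and only up to 5. Make a chain S0 → S1 → S2 → S3 → S4 → S5 advanced by each `p` (with S5 absorbing); every other symbol self-loops. The accepting set is {S4}.
6 states suffice.
        p   q  
>  S0   S1  S0 
   S1   S2  S1 
   S2   S3  S2 
   S3   S4  S3 
 * S4   S5  S4 
   S5   S5  S5 
(> = start, * = accepting)

start=S0; accept=S4; S0-p->S1; S0-q->S0; S1-p->S2; S1-q->S1; S2-p->S3; S2-q->S2; S3-p->S4; S3-q->S3; S4-p->S5; S4-q->S4; S5-p->S5; S5-q->S5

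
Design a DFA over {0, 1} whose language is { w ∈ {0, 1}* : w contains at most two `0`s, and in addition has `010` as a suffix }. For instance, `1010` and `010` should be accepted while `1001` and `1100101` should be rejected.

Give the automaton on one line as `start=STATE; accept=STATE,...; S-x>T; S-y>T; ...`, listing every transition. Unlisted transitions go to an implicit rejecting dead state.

start=q0; accept=q6; q0-0>q1; q0-1>q0; q1-0>q2; q1-1>q3; q2-0>q4; q2-1>q5; q3-0>q6; q3-1>q7; q4-0>q4; q4-1>q8; q5-0>q9; q5-1>q10; q6-0>q4; q6-1>q5; q7-0>q2; q7-1>q7; q8-0>q9; q8-1>q11; q9-0>q4; q9-1>q8; q10-0>q4; q10-1>q10; q11-0>q4; q11-1>q11

Handle the two conditions separately and then intersect. One (4 states) tracks the count of `0`s, saturating at 3; the other (4 states) tracks how much of the suffix `010` has currently been matched. Each combined state is a pair, one component from each; accept when both components accept.
12 states suffice.
          0    1  
>  q0     q1   q0 
   q1     q2   q3 
   q2     q4   q5 
   q3     q6   q7 
   q4     q4   q8 
   q5     q9  q10 
 * q6     q4   q5 
   q7     q2   q7 
   q8     q9  q11 
   q9     q4   q8 
   q10    q4  q10 
   q11    q4  q11 
(> = start, * = accepting)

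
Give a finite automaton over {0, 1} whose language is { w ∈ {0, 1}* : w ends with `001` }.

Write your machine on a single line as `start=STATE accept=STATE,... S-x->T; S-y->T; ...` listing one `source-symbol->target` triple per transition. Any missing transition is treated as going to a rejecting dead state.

start=A; accept=D; A-0->B; A-1->A; B-0->C; B-1->A; C-0->C; C-1->D; D-0->B; D-1->A

Remember how much of `001` the current input suffix matches. State A means no match yet; B means the last symbol is `0`; C means the last 2 symbols are `00`; D means the last 3 symbols are `001`. Only D accepts. On a mismatch, fall back to the longest proper suffix that is still a prefix of `001`.
4 states suffice.
       0  1 
>  A   B  A 
   B   C  A 
   C   C  D 
 * D   B  A 
(> = start, * = accepting)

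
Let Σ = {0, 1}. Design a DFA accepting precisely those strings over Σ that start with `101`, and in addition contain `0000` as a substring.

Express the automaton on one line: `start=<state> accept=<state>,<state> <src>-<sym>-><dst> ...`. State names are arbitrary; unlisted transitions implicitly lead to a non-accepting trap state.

start=A accept=I A-0->B A-1->C B-0->B B-1->B C-0->D C-1->B D-0->B D-1->E E-0->F E-1->E F-0->G F-1->E G-0->H G-1->E H-0->I H-1->E I-0->I I-1->I

Run two small machines in parallel and take their product. The first has 5 states tracking whether the input so far still matches the prefix `101`; the second has 5 states tracking whether and how much of `0000` has been seen. A product state is a pair (one from each), accepting exactly when both do. After merging equivalent states the machine shrinks.
       0  1 
>  A   B  C 
   B   B  B 
   C   D  B 
   D   B  E 
   E   F  E 
   F   G  E 
   G   H  E 
   H   I  E 
 * I   I  I 
(> = start, * = accepting)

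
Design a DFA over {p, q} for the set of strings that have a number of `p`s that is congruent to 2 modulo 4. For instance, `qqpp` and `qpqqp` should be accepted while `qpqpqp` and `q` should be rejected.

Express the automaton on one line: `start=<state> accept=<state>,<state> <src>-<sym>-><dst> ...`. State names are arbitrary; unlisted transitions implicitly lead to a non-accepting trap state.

start=s0 accept=s2 s0-p->s1 s0-q->s0 s1-p->s2 s1-q->s1 s2-p->s3 s2-q->s2 s3-p->s0 s3-q->s3

The only thing that matters is how many `p`s have appeared, reduced mod 4. Use one state per residue: s0 for 0, …, s3 for 3. Reading `p` moves to the next residue; anything else stays put. s2 is accepting.
With 4 states:
        p   q  
>  s0   s1  s0 
   s1   s2  s1 
 * s2   s3  s2 
   s3   s0  s3 
(> = start, * = accepting)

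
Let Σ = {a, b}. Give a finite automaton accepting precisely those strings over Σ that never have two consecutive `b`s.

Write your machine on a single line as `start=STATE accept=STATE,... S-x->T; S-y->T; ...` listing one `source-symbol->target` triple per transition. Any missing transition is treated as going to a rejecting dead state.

start=q0; accept=q0,q1; q0-a->q0; q0-b->q1; q1-a->q0; q1-b->q2; q2-a->q2; q2-b->q2

Track partial matches of the forbidden pattern `bb`. State q2 is a dead state reached once `bb` has occurred; every other state accepts. q0 means no part of `bb` is currently matched.
        a   b  
>* q0   q0  q1 
 * q1   q0  q2 
   q2   q2  q2 
(> = start, * = accepting)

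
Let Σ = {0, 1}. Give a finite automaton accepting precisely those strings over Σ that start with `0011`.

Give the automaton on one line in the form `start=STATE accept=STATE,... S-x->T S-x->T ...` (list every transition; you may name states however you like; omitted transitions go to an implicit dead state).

start=S0 accept=S4 S0-0->S1 S0-1->S5 S1-0->S2 S1-1->S5 S2-0->S5 S2-1->S3 S3-0->S5 S3-1->S4 S4-0->S4 S4-1->S4 S5-0->S5 S5-1->S5

Check the first 4 symbols one by one: S0 through S3 record how many have matched `0011` so far; any wrong symbol goes to the dead state S5. After all 4 match we enter the accepting sink S4.
        0   1  
>  S0   S1  S5 
   S1   S2  S5 
   S2   S5  S3 
   S3   S5  S4 
 * S4   S4  S4 
   S5   S5  S5 
(> = start, * = accepting)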